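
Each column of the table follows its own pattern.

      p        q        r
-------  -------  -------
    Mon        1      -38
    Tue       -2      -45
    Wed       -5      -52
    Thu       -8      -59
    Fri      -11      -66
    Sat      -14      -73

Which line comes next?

Sun  -17  -80

Column p goes Mon, Tue, Wed, Thu, Fri, Sat → Sun (runs through the weekdays Mon→Sun).
Column q: 1, -2, -5, -8, -11, -14 → -17 (−3 each step).
Column r: −7 each step; -38, -45, -52, -59, -66, -73 → -80.
Putting it together: Sun  -17  -80.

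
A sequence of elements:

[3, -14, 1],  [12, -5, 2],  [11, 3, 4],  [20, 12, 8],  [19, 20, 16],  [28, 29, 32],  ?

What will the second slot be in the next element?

For the second slot, alternating steps +9, +8, +9, +8, …: -14, -5, 3, 12, 20, 29 → 37.

37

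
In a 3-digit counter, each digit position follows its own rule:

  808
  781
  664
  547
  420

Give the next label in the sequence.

First digit: −1 each step, mod 10, so 8, 7, 6, 5, 4 → 3.
Second digit — −2 each step, mod 10: 0, 8, 6, 4, 2 → 0.
Third digit: +3 each step, mod 10, so 8, 1, 4, 7, 0 → 3.
Combining the parts gives 303.

303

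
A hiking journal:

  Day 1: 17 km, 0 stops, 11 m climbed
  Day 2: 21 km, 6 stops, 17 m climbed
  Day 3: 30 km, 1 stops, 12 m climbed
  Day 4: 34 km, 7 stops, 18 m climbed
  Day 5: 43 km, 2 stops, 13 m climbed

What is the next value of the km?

Km: alternating steps +4, +9, +4, +9, …; 17, 21, 30, 34, 43 → 47.

47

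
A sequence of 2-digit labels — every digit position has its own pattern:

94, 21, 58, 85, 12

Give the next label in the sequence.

First digit — +3 each step, mod 10: 9, 2, 5, 8, 1 → 4.
Second digit — −3 each step, mod 10: 4, 1, 8, 5, 2 → 9.
Combining the parts gives 49.

49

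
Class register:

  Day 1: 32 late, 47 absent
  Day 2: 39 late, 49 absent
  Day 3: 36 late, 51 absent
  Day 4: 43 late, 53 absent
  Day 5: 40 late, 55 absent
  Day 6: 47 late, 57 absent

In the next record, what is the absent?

59

Late: alternating steps +7, −3, +7, −3, …, so 32, 39, 36, 43, 40, 47 → 44.
Absent — +2 each step: 47, 49, 51, 53, 55, 57 → 59.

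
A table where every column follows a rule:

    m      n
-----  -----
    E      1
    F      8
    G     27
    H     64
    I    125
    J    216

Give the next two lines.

Column m — letters move forward 1 place in the alphabet: E, F, G, H, I, J → K → L.
Column n: 1, 8, 27, 64, 125, 216 → 343 → 512 (perfect cubes: 1³, 2³, 3³, …).
So the next two lines are K  343 and L  512.

K  343; L  512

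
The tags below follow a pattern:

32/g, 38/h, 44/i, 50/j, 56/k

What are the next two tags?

First component: +6 each step, so 32, 38, 44, 50, 56 → 62 → 68.
Letter goes g, h, i, j, k → l → m (letters move forward 1 place in the alphabet).
Putting the parts together: 62/l and then 68/m.

62/l then 68/m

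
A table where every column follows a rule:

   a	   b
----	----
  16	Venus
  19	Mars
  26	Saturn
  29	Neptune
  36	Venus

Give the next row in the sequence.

39  Mars

Column a goes 16, 19, 26, 29, 36 → 39 (alternating steps +3, +7, +3, +7, …).
For the column b, repeats Venus → Mars → Saturn → Neptune: Venus, Mars, Saturn, Neptune, Venus → Mars.
Putting it together: 39  Mars.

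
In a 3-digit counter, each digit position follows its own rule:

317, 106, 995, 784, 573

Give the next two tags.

362 then 151

First digit goes 3, 1, 9, 7, 5 → 3 → 1 (−2 each step, mod 10).
Second digit: −1 each step, mod 10; 1, 0, 9, 8, 7 → 6 → 5.
Third digit: −1 each step, mod 10, so 7, 6, 5, 4, 3 → 2 → 1.
So the next two tags are 362 and 151.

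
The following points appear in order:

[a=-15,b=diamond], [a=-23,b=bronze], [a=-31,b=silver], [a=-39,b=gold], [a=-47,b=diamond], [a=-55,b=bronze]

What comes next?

A — −8 each step: -15, -23, -31, -39, -47, -55 → -63.
For the b, repeats diamond → bronze → silver → gold: diamond, bronze, silver, gold, diamond, bronze → silver.
Combining the parts gives [a=-63,b=silver].

[a=-63,b=silver]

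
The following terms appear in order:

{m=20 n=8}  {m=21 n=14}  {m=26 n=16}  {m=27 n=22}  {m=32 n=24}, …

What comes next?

M goes 20, 21, 26, 27, 32 → 33 (alternating steps +1, +5, +1, +5, …).
For the n, alternating steps +6, +2, +6, +2, …: 8, 14, 16, 22, 24 → 30.
Combining the parts gives {m=33 n=30}.

{m=33 n=30}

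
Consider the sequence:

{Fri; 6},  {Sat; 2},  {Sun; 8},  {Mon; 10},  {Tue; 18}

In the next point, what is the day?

Day: Fri, Sat, Sun, Mon, Tue → Wed (runs through the weekdays Mon→Sun).

Wed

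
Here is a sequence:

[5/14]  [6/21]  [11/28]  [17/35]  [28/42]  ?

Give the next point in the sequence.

[45/49]

First part: each term is the sum of the two before it; 5, 6, 11, 17, 28 → 45.
For the second part, +7 each step: 14, 21, 28, 35, 42 → 49.
So the next point is [45/49].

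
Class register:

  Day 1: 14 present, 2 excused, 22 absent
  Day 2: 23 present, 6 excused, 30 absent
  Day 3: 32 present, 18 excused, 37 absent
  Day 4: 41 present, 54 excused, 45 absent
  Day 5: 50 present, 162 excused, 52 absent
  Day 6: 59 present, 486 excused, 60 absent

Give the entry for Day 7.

68 present, 1458 excused, 67 absent

For the present, +9 each step: 14, 23, 32, 41, 50, 59 → 68.
Excused goes 2, 6, 18, 54, 162, 486 → 1458 (×3 each step).
For the absent, alternating steps +8, +7, +8, +7, …: 22, 30, 37, 45, 52, 60 → 67.
Combining the parts gives 68 present, 1458 excused, 67 absent.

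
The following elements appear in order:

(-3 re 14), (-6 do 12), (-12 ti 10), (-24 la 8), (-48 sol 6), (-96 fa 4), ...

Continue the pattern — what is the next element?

(-192 mi 2)

First part: ×2 each step, so -3, -6, -12, -24, -48, -96 → -192.
Note: runs backward through the solfège scale do→ti; re, do, ti, la, sol, fa → mi.
Third part: −2 each step; 14, 12, 10, 8, 6, 4 → 2.
Putting it together: (-192 mi 2).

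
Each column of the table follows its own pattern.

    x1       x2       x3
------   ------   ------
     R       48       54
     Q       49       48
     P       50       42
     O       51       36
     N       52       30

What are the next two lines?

M  53  24; L  54  18

Column x1 — letters move back 1 place in the alphabet: R, Q, P, O, N → M → L.
For the column x2, +1 each step: 48, 49, 50, 51, 52 → 53 → 54.
Column x3 — −6 each step: 54, 48, 42, 36, 30 → 24 → 18.
So the next two lines are M  53  24 and L  54  18.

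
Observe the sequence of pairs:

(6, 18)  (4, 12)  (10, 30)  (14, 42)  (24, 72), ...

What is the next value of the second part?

First part goes 6, 4, 10, 14, 24 → 38 (each term is the sum of the two before it).
Second part: always 3 × the first part; 18, 12, 30, 42, 72 → 114.

114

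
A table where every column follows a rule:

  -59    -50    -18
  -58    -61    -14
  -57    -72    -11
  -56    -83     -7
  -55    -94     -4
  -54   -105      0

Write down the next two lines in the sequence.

First component: +1 each step; -59, -58, -57, -56, -55, -54 → -53 → -52.
Second component: -50, -61, -72, -83, -94, -105 → -116 → -127 (−11 each step).
Third component — alternating steps +4, +3, +4, +3, …: -18, -14, -11, -7, -4, 0 → 3 → 7.
Putting the parts together: -53  -116  3 and then -52  -127  7.

-53  -116  3; -52  -127  7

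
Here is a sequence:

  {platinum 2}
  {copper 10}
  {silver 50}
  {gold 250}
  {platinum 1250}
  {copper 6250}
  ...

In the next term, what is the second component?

Second component: 2, 10, 50, 250, 1250, 6250 → 31250 (×5 each step).

31250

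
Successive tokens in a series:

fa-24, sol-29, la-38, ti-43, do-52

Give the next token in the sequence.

Note — runs through the solfège scale do→ti: fa, sol, la, ti, do → re.
For the second component, alternating steps +5, +9, +5, +9, …: 24, 29, 38, 43, 52 → 57.
Combining the parts gives re-57.

re-57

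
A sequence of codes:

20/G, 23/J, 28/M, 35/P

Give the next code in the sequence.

First component goes 20, 23, 28, 35 → 44 (differences are 3, 5, 7, … (increasing by 2 each time)).
Letter: G, J, M, P → S (letters move forward 3 places in the alphabet).
Putting it together: 44/S.

44/S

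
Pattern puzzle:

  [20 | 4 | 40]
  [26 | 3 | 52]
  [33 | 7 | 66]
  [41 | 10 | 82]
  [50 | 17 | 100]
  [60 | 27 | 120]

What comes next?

[71 | 44 | 142]

First part: differences are 6, 7, 8, … (increasing by 1 each time); 20, 26, 33, 41, 50, 60 → 71.
Second part: 4, 3, 7, 10, 17, 27 → 44 (each term is the sum of the two before it).
Third part: 40, 52, 66, 82, 100, 120 → 142 (always 2 × the first part).
So the next term is [71 | 44 | 142].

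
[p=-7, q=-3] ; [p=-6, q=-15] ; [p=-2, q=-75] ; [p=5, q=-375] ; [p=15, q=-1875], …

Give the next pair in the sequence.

P — differences are 1, 4, 7, … (increasing by 3 each time): -7, -6, -2, 5, 15 → 28.
Q — ×5 each step: -3, -15, -75, -375, -1875 → -9375.
Putting it together: [p=28, q=-9375].

[p=28, q=-9375]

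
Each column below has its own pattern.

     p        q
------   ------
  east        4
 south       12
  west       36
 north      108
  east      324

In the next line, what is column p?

Column p: east, south, west, north, east → south (repeats east → south → west → north).
Column q: ×3 each step; 4, 12, 36, 108, 324 → 972.

south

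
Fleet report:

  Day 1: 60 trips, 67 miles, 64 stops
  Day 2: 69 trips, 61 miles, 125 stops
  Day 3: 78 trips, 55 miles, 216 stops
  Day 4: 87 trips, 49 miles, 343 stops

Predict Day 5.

96 trips, 43 miles, 512 stops

Trips: 60, 69, 78, 87 → 96 (+9 each step).
Miles — −6 each step: 67, 61, 55, 49 → 43.
Stops: perfect cubes: 4³, 5³, 6³, …; 64, 125, 216, 343 → 512.
Putting it together: 96 trips, 43 miles, 512 stops.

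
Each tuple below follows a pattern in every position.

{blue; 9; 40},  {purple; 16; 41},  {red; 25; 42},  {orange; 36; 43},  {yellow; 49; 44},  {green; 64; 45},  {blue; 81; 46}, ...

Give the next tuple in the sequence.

Colour: repeats blue → purple → red → orange → yellow → green, so blue, purple, red, orange, yellow, green, blue → purple.
For the second part, perfect squares: 3², 4², 5², …: 9, 16, 25, 36, 49, 64, 81 → 100.
Third part — +1 each step: 40, 41, 42, 43, 44, 45, 46 → 47.
Putting it together: {purple; 100; 47}.

{purple; 100; 47}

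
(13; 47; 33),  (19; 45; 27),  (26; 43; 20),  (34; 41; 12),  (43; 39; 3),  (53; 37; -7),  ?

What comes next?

(64; 35; -18)

First entry — differences are 6, 7, 8, … (increasing by 1 each time): 13, 19, 26, 34, 43, 53 → 64.
For the second entry, −2 each step: 47, 45, 43, 41, 39, 37 → 35.
Third entry: together with the first entry always sums to 46, so 33, 27, 20, 12, 3, -7 → -18.
Putting it together: (64; 35; -18).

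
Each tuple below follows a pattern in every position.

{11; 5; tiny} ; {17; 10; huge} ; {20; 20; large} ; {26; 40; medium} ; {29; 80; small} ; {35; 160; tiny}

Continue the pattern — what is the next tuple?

{38; 320; huge}

For the first coordinate, alternating steps +6, +3, +6, +3, …: 11, 17, 20, 26, 29, 35 → 38.
Second coordinate: 5, 10, 20, 40, 80, 160 → 320 (×2 each step).
Size: repeats tiny → huge → large → medium → small, so tiny, huge, large, medium, small, tiny → huge.
Combining the parts gives {38; 320; huge}.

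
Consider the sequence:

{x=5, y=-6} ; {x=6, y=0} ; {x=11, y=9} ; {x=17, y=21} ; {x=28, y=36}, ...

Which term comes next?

{x=45, y=54}

X: each term is the sum of the two before it; 5, 6, 11, 17, 28 → 45.
Y — differences are 6, 9, 12, … (increasing by 3 each time): -6, 0, 9, 21, 36 → 54.
Putting it together: {x=45, y=54}.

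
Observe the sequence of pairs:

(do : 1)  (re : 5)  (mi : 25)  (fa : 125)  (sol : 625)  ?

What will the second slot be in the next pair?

Second slot goes 1, 5, 25, 125, 625 → 3125 (×5 each step).

3125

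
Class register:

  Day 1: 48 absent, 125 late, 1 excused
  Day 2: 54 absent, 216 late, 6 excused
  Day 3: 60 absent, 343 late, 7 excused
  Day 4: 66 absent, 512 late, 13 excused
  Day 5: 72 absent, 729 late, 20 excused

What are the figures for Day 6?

Absent — +6 each step: 48, 54, 60, 66, 72 → 78.
Late — perfect cubes: 5³, 6³, 7³, …: 125, 216, 343, 512, 729 → 1000.
For the excused, each term is the sum of the two before it: 1, 6, 7, 13, 20 → 33.
Combining the parts gives 78 absent, 1000 late, 33 excused.

78 absent, 1000 late, 33 excused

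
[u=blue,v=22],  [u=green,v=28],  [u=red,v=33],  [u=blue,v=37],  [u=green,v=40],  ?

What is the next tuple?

[u=red,v=42]

For the u, repeats blue → green → red: blue, green, red, blue, green → red.
V goes 22, 28, 33, 37, 40 → 42 (differences are 6, 5, 4, … (decreasing by 1 each time)).
Combining the parts gives [u=red,v=42].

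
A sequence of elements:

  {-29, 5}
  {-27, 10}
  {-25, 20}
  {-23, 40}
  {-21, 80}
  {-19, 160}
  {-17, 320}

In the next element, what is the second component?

640

Second component — ×2 each step: 5, 10, 20, 40, 80, 160, 320 → 640.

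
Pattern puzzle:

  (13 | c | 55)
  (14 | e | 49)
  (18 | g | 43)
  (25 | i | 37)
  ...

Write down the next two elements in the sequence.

First coordinate: 13, 14, 18, 25 → 35 → 48 (differences are 1, 4, 7, … (increasing by 3 each time)).
Letter: letters move forward 2 places in the alphabet, so c, e, g, i → k → m.
Third coordinate: −6 each step, so 55, 49, 43, 37 → 31 → 25.
Putting the parts together: (35 | k | 31) and then (48 | m | 25).

(35 | k | 31), (48 | m | 25)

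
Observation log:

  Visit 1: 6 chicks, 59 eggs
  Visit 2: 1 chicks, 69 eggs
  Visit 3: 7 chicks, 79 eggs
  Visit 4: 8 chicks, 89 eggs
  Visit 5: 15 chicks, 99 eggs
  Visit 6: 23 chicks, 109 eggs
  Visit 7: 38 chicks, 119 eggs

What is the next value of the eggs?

129

Eggs: +10 each step, so 59, 69, 79, 89, 99, 109, 119 → 129.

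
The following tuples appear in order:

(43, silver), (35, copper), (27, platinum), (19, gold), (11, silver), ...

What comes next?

(3, copper)

First entry — −8 each step: 43, 35, 27, 19, 11 → 3.
For the metal, repeats silver → copper → platinum → gold: silver, copper, platinum, gold, silver → copper.
So the next tuple is (3, copper).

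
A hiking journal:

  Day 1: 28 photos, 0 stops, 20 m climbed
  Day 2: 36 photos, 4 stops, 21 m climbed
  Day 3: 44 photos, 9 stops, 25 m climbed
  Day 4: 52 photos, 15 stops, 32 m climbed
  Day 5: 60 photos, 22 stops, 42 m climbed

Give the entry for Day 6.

Photos: 28, 36, 44, 52, 60 → 68 (+8 each step).
Stops: 0, 4, 9, 15, 22 → 30 (differences are 4, 5, 6, … (increasing by 1 each time)).
M climbed: 20, 21, 25, 32, 42 → 55 (differences are 1, 4, 7, … (increasing by 3 each time)).
Combining the parts gives 68 photos, 30 stops, 55 m climbed.

68 photos, 30 stops, 55 m climbed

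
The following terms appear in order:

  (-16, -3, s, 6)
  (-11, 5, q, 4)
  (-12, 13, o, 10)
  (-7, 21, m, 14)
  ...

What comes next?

(-8, 29, k, 24)

First component — alternating steps +5, −1, +5, −1, …: -16, -11, -12, -7 → -8.
Second component: +8 each step, so -3, 5, 13, 21 → 29.
Letter: letters move back 2 places in the alphabet; s, q, o, m → k.
Fourth component: 6, 4, 10, 14 → 24 (each term is the sum of the two before it).
So the next term is (-8, 29, k, 24).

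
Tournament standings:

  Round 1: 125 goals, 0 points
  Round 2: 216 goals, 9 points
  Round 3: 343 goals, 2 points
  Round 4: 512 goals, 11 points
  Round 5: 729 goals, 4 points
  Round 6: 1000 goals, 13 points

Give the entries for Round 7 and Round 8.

For the goals, perfect cubes: 5³, 6³, 7³, …: 125, 216, 343, 512, 729, 1000 → 1331 → 1728.
Points goes 0, 9, 2, 11, 4, 13 → 6 → 15 (alternating steps +9, −7, +9, −7, …).
So the next two records are 1331 goals, 6 points and 1728 goals, 15 points.

1331 goals, 6 points; 1728 goals, 15 points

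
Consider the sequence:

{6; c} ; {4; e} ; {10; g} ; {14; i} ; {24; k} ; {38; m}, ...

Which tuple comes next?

First entry goes 6, 4, 10, 14, 24, 38 → 62 (each term is the sum of the two before it).
Letter: letters move forward 2 places in the alphabet, so c, e, g, i, k, m → o.
So the next tuple is {62; o}.

{62; o}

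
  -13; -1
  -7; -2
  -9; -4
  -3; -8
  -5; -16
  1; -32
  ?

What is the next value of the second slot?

First slot — alternating steps +6, −2, +6, −2, …: -13, -7, -9, -3, -5, 1 → -1.
Second slot: -1, -2, -4, -8, -16, -32 → -64 (×2 each step).

-64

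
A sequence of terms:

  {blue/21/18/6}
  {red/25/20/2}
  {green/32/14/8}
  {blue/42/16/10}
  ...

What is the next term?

{red/55/10/18}

Colour: repeats blue → red → green; blue, red, green, blue → red.
For the second value, differences are 4, 7, 10, … (increasing by 3 each time): 21, 25, 32, 42 → 55.
Third value — alternating steps +2, −6, +2, −6, …: 18, 20, 14, 16 → 10.
For the fourth value, each term is the sum of the two before it: 6, 2, 8, 10 → 18.
Combining the parts gives {red/55/10/18}.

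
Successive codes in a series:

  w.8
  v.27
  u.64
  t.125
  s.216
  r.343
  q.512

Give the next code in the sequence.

Letter: letters move back 1 place in the alphabet, so w, v, u, t, s, r, q → p.
Second component: perfect cubes: 2³, 3³, 4³, …; 8, 27, 64, 125, 216, 343, 512 → 729.
Putting it together: p.729.

p.729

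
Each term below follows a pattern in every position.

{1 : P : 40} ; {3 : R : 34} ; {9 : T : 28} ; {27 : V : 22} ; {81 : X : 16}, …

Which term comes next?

First coordinate — ×3 each step: 1, 3, 9, 27, 81 → 243.
Letter goes P, R, T, V, X → Z (letters move forward 2 places in the alphabet).
Third coordinate — −6 each step: 40, 34, 28, 22, 16 → 10.
Putting it together: {243 : Z : 10}.

{243 : Z : 10}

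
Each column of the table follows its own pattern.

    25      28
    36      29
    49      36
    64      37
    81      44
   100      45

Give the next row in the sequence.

121  52

First component: perfect squares: 5², 6², 7², …; 25, 36, 49, 64, 81, 100 → 121.
Second component: alternating steps +1, +7, +1, +7, …; 28, 29, 36, 37, 44, 45 → 52.
Putting it together: 121  52.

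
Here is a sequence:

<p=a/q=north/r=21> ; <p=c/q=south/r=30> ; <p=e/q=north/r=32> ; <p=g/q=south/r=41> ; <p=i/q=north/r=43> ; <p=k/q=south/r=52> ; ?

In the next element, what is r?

R: alternating steps +9, +2, +9, +2, …; 21, 30, 32, 41, 43, 52 → 54.

54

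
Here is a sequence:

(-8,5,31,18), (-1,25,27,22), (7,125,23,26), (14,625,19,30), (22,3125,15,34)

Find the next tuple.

First part — alternating steps +7, +8, +7, +8, …: -8, -1, 7, 14, 22 → 29.
Second part goes 5, 25, 125, 625, 3125 → 15625 (×5 each step).
For the third part, −4 each step: 31, 27, 23, 19, 15 → 11.
Fourth part: together with the third part always sums to 49; 18, 22, 26, 30, 34 → 38.
Putting it together: (29,15625,11,38).

(29,15625,11,38)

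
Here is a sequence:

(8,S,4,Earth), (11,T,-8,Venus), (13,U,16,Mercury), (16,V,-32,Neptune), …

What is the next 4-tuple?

First component goes 8, 11, 13, 16 → 18 (alternating steps +3, +2, +3, +2, …).
Letter: letters move forward 1 place in the alphabet, so S, T, U, V → W.
For the third component, ×(-2) each step: 4, -8, 16, -32 → 64.
Planet: Earth, Venus, Mercury, Neptune → Uranus (runs backward through the planets Mercury→Neptune).
So the next 4-tuple is (18,W,64,Uranus).

(18,W,64,Uranus)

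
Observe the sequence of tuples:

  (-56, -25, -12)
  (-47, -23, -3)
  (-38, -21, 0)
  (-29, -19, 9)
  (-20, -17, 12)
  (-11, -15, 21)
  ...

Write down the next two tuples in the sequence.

First component: +9 each step, so -56, -47, -38, -29, -20, -11 → -2 → 7.
Second component: -25, -23, -21, -19, -17, -15 → -13 → -11 (+2 each step).
Third component — alternating steps +9, +3, +9, +3, …: -12, -3, 0, 9, 12, 21 → 24 → 33.
Putting the parts together: (-2, -13, 24) and then (7, -11, 33).

(-2, -13, 24), (7, -11, 33)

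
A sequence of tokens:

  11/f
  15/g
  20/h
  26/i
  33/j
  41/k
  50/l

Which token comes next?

60/m

First component: differences are 4, 5, 6, … (increasing by 1 each time); 11, 15, 20, 26, 33, 41, 50 → 60.
For the letter, letters move forward 1 place in the alphabet: f, g, h, i, j, k, l → m.
So the next token is 60/m.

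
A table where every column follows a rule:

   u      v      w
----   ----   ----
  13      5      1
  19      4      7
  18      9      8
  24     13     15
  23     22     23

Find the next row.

For the column u, alternating steps +6, −1, +6, −1, …: 13, 19, 18, 24, 23 → 29.
Column v: each term is the sum of the two before it; 5, 4, 9, 13, 22 → 35.
Column w goes 1, 7, 8, 15, 23 → 38 (each term is the sum of the two before it).
Combining the parts gives 29  35  38.

29  35  38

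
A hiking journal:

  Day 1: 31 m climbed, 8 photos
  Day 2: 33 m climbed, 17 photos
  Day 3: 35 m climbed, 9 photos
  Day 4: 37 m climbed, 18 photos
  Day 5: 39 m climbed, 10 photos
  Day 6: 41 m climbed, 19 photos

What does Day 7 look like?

M climbed: 31, 33, 35, 37, 39, 41 → 43 (+2 each step).
Photos: alternating steps +9, −8, +9, −8, …, so 8, 17, 9, 18, 10, 19 → 11.
Putting it together: 43 m climbed, 11 photos.

43 m climbed, 11 photos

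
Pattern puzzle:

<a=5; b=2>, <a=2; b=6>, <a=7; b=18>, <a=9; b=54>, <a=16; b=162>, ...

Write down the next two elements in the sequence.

<a=25; b=486>, <a=41; b=1458>

A goes 5, 2, 7, 9, 16 → 25 → 41 (each term is the sum of the two before it).
For the b, ×3 each step: 2, 6, 18, 54, 162 → 486 → 1458.
Putting the parts together: <a=25; b=486> and then <a=41; b=1458>.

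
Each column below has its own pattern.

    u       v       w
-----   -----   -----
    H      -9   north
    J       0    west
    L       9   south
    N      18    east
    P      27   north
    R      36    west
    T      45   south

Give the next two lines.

V  54  east; X  63  north

For the column u, letters move forward 2 places in the alphabet: H, J, L, N, P, R, T → V → X.
For the column v, +9 each step: -9, 0, 9, 18, 27, 36, 45 → 54 → 63.
Column w: repeats north → west → south → east; north, west, south, east, north, west, south → east → north.
Putting the parts together: V  54  east and then X  63  north.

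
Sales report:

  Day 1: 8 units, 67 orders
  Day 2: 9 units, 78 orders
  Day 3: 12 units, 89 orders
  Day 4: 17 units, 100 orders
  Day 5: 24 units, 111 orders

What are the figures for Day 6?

33 units, 122 orders

Units goes 8, 9, 12, 17, 24 → 33 (differences are 1, 3, 5, … (increasing by 2 each time)).
For the orders, +11 each step: 67, 78, 89, 100, 111 → 122.
Combining the parts gives 33 units, 122 orders.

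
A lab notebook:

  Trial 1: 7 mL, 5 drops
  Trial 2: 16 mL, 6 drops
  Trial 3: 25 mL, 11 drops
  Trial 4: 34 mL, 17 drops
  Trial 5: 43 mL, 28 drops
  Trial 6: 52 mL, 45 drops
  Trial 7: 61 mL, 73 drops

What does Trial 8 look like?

70 mL, 118 drops

For the mL, +9 each step: 7, 16, 25, 34, 43, 52, 61 → 70.
Drops: 5, 6, 11, 17, 28, 45, 73 → 118 (each term is the sum of the two before it).
Combining the parts gives 70 mL, 118 drops.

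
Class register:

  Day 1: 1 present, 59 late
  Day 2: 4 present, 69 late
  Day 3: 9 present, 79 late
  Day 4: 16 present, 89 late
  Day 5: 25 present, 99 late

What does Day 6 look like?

36 present, 109 late

Present — perfect squares: 1², 2², 3², …: 1, 4, 9, 16, 25 → 36.
For the late, +10 each step: 59, 69, 79, 89, 99 → 109.
So the next row is 36 present, 109 late.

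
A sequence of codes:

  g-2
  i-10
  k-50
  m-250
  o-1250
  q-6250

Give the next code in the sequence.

Letter — letters move forward 2 places in the alphabet: g, i, k, m, o, q → s.
For the second component, ×5 each step: 2, 10, 50, 250, 1250, 6250 → 31250.
Putting it together: s-31250.

s-31250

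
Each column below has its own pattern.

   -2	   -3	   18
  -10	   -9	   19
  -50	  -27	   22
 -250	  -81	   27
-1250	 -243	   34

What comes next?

First component goes -2, -10, -50, -250, -1250 → -6250 (×5 each step).
Second component: -3, -9, -27, -81, -243 → -729 (×3 each step).
Third component — differences are 1, 3, 5, … (increasing by 2 each time): 18, 19, 22, 27, 34 → 43.
Combining the parts gives -6250  -729  43.

-6250  -729  43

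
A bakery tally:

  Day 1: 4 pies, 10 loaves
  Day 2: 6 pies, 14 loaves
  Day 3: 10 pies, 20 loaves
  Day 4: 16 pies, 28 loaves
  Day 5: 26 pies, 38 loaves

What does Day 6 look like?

Pies: 4, 6, 10, 16, 26 → 42 (each term is the sum of the two before it).
For the loaves, differences are 4, 6, 8, … (increasing by 2 each time): 10, 14, 20, 28, 38 → 50.
Putting it together: 42 pies, 50 loaves.

42 pies, 50 loaves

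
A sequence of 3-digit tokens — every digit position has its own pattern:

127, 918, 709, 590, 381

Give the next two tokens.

172 then 963

First digit — −2 each step, mod 10: 1, 9, 7, 5, 3 → 1 → 9.
Second digit: −1 each step, mod 10; 2, 1, 0, 9, 8 → 7 → 6.
Third digit: +1 each step, mod 10; 7, 8, 9, 0, 1 → 2 → 3.
Putting the parts together: 172 and then 963.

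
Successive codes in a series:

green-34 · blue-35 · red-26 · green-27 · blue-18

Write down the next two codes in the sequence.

red-19 then green-10

For the colour, repeats green → blue → red: green, blue, red, green, blue → red → green.
Second component: 34, 35, 26, 27, 18 → 19 → 10 (alternating steps +1, −9, +1, −9, …).
So the next two codes are red-19 and green-10.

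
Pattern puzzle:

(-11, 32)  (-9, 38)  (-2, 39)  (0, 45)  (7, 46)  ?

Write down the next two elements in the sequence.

(9, 52), (16, 53)

First coordinate: -11, -9, -2, 0, 7 → 9 → 16 (alternating steps +2, +7, +2, +7, …).
For the second coordinate, alternating steps +6, +1, +6, +1, …: 32, 38, 39, 45, 46 → 52 → 53.
So the next two elements are (9, 52) and (16, 53).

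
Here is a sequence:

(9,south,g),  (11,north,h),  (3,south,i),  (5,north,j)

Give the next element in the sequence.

(-3,south,k)

For the first entry, alternating steps +2, −8, +2, −8, …: 9, 11, 3, 5 → -3.
Direction: alternates south ↔ north, so south, north, south, north → south.
Letter: letters move forward 1 place in the alphabet, so g, h, i, j → k.
Putting it together: (-3,south,k).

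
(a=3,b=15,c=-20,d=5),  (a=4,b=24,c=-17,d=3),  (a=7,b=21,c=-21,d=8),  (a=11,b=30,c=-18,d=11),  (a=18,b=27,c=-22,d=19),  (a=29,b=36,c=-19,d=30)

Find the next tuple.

A: each term is the sum of the two before it, so 3, 4, 7, 11, 18, 29 → 47.
B goes 15, 24, 21, 30, 27, 36 → 33 (alternating steps +9, −3, +9, −3, …).
C — alternating steps +3, −4, +3, −4, …: -20, -17, -21, -18, -22, -19 → -23.
D — each term is the sum of the two before it: 5, 3, 8, 11, 19, 30 → 49.
So the next tuple is (a=47,b=33,c=-23,d=49).

(a=47,b=33,c=-23,d=49)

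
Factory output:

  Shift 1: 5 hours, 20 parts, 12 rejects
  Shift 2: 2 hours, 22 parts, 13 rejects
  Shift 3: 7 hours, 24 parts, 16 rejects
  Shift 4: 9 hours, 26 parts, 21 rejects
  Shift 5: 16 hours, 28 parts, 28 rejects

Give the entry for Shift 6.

For the hours, each term is the sum of the two before it: 5, 2, 7, 9, 16 → 25.
Parts goes 20, 22, 24, 26, 28 → 30 (+2 each step).
Rejects — differences are 1, 3, 5, … (increasing by 2 each time): 12, 13, 16, 21, 28 → 37.
Combining the parts gives 25 hours, 30 parts, 37 rejects.

25 hours, 30 parts, 37 rejects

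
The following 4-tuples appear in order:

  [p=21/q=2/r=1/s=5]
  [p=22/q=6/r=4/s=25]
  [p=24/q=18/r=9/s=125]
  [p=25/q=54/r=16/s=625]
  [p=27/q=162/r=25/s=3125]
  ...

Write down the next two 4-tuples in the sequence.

[p=28/q=486/r=36/s=15625], [p=30/q=1458/r=49/s=78125]

P: alternating steps +1, +2, +1, +2, …, so 21, 22, 24, 25, 27 → 28 → 30.
Q: ×3 each step, so 2, 6, 18, 54, 162 → 486 → 1458.
R: perfect squares: 1², 2², 3², …; 1, 4, 9, 16, 25 → 36 → 49.
For the s, ×5 each step: 5, 25, 125, 625, 3125 → 15625 → 78125.
Putting the parts together: [p=28/q=486/r=36/s=15625] and then [p=30/q=1458/r=49/s=78125].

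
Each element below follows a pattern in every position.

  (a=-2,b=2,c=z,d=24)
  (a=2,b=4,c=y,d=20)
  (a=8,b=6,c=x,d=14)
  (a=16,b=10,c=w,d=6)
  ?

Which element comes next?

A: differences are 4, 6, 8, … (increasing by 2 each time), so -2, 2, 8, 16 → 26.
B: each term is the sum of the two before it; 2, 4, 6, 10 → 16.
C goes z, y, x, w → v (letters move back 1 place in the alphabet).
D: 24, 20, 14, 6 → -4 (together with the a always sums to 22).
Combining the parts gives (a=26,b=16,c=v,d=-4).

(a=26,b=16,c=v,d=-4)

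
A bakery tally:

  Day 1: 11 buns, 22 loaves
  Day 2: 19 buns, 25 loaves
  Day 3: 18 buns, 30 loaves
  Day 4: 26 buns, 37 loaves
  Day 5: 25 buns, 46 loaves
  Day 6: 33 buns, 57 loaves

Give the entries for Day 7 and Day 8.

32 buns, 70 loaves; 40 buns, 85 loaves

Buns goes 11, 19, 18, 26, 25, 33 → 32 → 40 (alternating steps +8, −1, +8, −1, …).
Loaves: differences are 3, 5, 7, … (increasing by 2 each time); 22, 25, 30, 37, 46, 57 → 70 → 85.
Putting the parts together: 32 buns, 70 loaves and then 40 buns, 85 loaves.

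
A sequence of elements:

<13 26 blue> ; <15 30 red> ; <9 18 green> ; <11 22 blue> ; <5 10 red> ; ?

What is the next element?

First value: 13, 15, 9, 11, 5 → 7 (alternating steps +2, −6, +2, −6, …).
Second value: always 2 × the first value; 26, 30, 18, 22, 10 → 14.
Colour: blue, red, green, blue, red → green (repeats blue → red → green).
Combining the parts gives <7 14 green>.

<7 14 green>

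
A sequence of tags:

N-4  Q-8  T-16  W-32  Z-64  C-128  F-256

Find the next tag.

Letter: N, Q, T, W, Z, C, F → I (letters move forward 3 places in the alphabet, wrapping Z→A).
Second component: ×2 each step, so 4, 8, 16, 32, 64, 128, 256 → 512.
Putting it together: I-512.

I-512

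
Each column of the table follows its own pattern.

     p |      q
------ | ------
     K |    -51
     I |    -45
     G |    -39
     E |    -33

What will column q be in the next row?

For the column q, +6 each step: -51, -45, -39, -33 → -27.

-27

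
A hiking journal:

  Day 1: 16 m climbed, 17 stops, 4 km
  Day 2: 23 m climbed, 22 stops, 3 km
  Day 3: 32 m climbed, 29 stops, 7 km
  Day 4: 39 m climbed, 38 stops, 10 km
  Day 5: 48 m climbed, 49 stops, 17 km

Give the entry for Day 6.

M climbed — alternating steps +7, +9, +7, +9, …: 16, 23, 32, 39, 48 → 55.
Stops — differences are 5, 7, 9, … (increasing by 2 each time): 17, 22, 29, 38, 49 → 62.
Km — each term is the sum of the two before it: 4, 3, 7, 10, 17 → 27.
Putting it together: 55 m climbed, 62 stops, 27 km.

55 m climbed, 62 stops, 27 km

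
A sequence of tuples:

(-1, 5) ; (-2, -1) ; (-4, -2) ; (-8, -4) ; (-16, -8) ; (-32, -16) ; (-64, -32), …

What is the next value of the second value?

For the first value, ×2 each step: -1, -2, -4, -8, -16, -32, -64 → -128.
Second value goes 5, -1, -2, -4, -8, -16, -32 → -64 (always the previous value of the first value).

-64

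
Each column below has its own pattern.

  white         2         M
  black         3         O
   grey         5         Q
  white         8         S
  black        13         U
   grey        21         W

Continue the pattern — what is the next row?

Shade: white, black, grey, white, black, grey → white (repeats white → black → grey).
For the second component, each term is the sum of the two before it: 2, 3, 5, 8, 13, 21 → 34.
Letter: M, O, Q, S, U, W → Y (letters move forward 2 places in the alphabet).
Combining the parts gives white  34  Y.

white  34  Y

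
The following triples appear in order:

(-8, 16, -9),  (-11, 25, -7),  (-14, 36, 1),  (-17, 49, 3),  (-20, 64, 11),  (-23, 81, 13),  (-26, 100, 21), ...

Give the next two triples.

First coordinate: −3 each step, so -8, -11, -14, -17, -20, -23, -26 → -29 → -32.
Second coordinate: perfect squares: 4², 5², 6², …; 16, 25, 36, 49, 64, 81, 100 → 121 → 144.
Third coordinate goes -9, -7, 1, 3, 11, 13, 21 → 23 → 31 (alternating steps +2, +8, +2, +8, …).
So the next two triples are (-29, 121, 23) and (-32, 144, 31).

(-29, 121, 23), (-32, 144, 31)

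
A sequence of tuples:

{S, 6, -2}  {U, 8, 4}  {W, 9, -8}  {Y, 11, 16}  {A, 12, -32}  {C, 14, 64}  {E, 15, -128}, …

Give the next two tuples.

{G, 17, 256}, {I, 18, -512}

For the letter, letters move forward 2 places in the alphabet, wrapping Z→A: S, U, W, Y, A, C, E → G → I.
For the second value, alternating steps +2, +1, +2, +1, …: 6, 8, 9, 11, 12, 14, 15 → 17 → 18.
Third value: ×(-2) each step; -2, 4, -8, 16, -32, 64, -128 → 256 → -512.
So the next two tuples are {G, 17, 256} and {I, 18, -512}.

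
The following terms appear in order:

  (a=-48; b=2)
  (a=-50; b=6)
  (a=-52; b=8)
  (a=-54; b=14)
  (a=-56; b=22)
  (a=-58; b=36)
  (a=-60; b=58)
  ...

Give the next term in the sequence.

A: -48, -50, -52, -54, -56, -58, -60 → -62 (−2 each step).
B: each term is the sum of the two before it; 2, 6, 8, 14, 22, 36, 58 → 94.
Putting it together: (a=-62; b=94).

(a=-62; b=94)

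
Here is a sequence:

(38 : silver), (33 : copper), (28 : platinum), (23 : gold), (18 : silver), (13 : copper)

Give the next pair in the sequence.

First entry: −5 each step; 38, 33, 28, 23, 18, 13 → 8.
Metal: silver, copper, platinum, gold, silver, copper → platinum (repeats silver → copper → platinum → gold).
So the next pair is (8 : platinum).

(8 : platinum)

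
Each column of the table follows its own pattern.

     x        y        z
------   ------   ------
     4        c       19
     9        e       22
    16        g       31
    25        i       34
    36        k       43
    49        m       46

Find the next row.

64  o  55

Column x: 4, 9, 16, 25, 36, 49 → 64 (perfect squares: 2², 3², 4², …).
Column y: c, e, g, i, k, m → o (letters move forward 2 places in the alphabet).
Column z — alternating steps +3, +9, +3, +9, …: 19, 22, 31, 34, 43, 46 → 55.
Combining the parts gives 64  o  55.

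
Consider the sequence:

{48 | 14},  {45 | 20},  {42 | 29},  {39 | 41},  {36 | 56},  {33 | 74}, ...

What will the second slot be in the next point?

95

First slot goes 48, 45, 42, 39, 36, 33 → 30 (−3 each step).
Second slot: differences are 6, 9, 12, … (increasing by 3 each time), so 14, 20, 29, 41, 56, 74 → 95.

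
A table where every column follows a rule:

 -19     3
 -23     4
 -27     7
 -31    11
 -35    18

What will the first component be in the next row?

-39

First component: −4 each step; -19, -23, -27, -31, -35 → -39.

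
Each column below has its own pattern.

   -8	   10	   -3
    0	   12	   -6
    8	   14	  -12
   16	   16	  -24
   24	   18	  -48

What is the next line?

32  20  -96

First component: +8 each step, so -8, 0, 8, 16, 24 → 32.
Second component — +2 each step: 10, 12, 14, 16, 18 → 20.
Third component: -3, -6, -12, -24, -48 → -96 (×2 each step).
So the next line is 32  20  -96.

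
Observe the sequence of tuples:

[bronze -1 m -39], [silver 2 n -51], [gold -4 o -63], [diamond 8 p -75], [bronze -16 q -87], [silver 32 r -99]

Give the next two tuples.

Rank — repeats bronze → silver → gold → diamond: bronze, silver, gold, diamond, bronze, silver → gold → diamond.
Second entry — ×(-2) each step: -1, 2, -4, 8, -16, 32 → -64 → 128.
Letter: letters move forward 1 place in the alphabet; m, n, o, p, q, r → s → t.
For the fourth entry, −12 each step: -39, -51, -63, -75, -87, -99 → -111 → -123.
So the next two tuples are [gold -64 s -111] and [diamond 128 t -123].

[gold -64 s -111], [diamond 128 t -123]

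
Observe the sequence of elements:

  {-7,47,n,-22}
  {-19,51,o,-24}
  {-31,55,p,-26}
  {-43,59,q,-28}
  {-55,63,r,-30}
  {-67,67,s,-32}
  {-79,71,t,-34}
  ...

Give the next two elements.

First entry: −12 each step, so -7, -19, -31, -43, -55, -67, -79 → -91 → -103.
Second entry: 47, 51, 55, 59, 63, 67, 71 → 75 → 79 (+4 each step).
Letter: letters move forward 1 place in the alphabet, so n, o, p, q, r, s, t → u → v.
Fourth entry — −2 each step: -22, -24, -26, -28, -30, -32, -34 → -36 → -38.
So the next two elements are {-91,75,u,-36} and {-103,79,v,-38}.

{-91,75,u,-36}, {-103,79,v,-38}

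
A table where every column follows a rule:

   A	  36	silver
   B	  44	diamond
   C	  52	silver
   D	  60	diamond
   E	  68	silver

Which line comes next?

Letter: letters move forward 1 place in the alphabet; A, B, C, D, E → F.
Second component: +8 each step; 36, 44, 52, 60, 68 → 76.
Rank: alternates silver ↔ diamond; silver, diamond, silver, diamond, silver → diamond.
So the next line is F  76  diamond.

F  76  diamond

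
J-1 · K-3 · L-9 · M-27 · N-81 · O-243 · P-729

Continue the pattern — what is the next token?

Letter: letters move forward 1 place in the alphabet; J, K, L, M, N, O, P → Q.
Second component — ×3 each step: 1, 3, 9, 27, 81, 243, 729 → 2187.
Combining the parts gives Q-2187.

Q-2187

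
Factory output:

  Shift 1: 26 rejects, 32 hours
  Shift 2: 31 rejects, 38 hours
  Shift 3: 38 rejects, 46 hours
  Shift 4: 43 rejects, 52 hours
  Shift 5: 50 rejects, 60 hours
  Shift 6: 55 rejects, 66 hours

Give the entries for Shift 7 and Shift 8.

62 rejects, 74 hours; 67 rejects, 80 hours

Rejects goes 26, 31, 38, 43, 50, 55 → 62 → 67 (alternating steps +5, +7, +5, +7, …).
Hours — alternating steps +6, +8, +6, +8, …: 32, 38, 46, 52, 60, 66 → 74 → 80.
So the next two rows are 62 rejects, 74 hours and 67 rejects, 80 hours.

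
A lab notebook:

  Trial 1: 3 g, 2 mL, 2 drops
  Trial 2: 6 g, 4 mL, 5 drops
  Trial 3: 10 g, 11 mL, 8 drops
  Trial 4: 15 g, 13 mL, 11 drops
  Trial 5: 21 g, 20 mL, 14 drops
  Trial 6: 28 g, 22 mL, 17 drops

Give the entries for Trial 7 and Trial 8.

36 g, 29 mL, 20 drops; 45 g, 31 mL, 23 drops

G — differences are 3, 4, 5, … (increasing by 1 each time): 3, 6, 10, 15, 21, 28 → 36 → 45.
ML: 2, 4, 11, 13, 20, 22 → 29 → 31 (alternating steps +2, +7, +2, +7, …).
Drops: +3 each step, so 2, 5, 8, 11, 14, 17 → 20 → 23.
Putting the parts together: 36 g, 29 mL, 20 drops and then 45 g, 31 mL, 23 drops.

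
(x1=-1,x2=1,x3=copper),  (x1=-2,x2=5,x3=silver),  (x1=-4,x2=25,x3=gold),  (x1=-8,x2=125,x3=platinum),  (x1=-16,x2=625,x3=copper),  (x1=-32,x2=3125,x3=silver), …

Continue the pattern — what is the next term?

X1: -1, -2, -4, -8, -16, -32 → -64 (×2 each step).
X2 goes 1, 5, 25, 125, 625, 3125 → 15625 (×5 each step).
X3: copper, silver, gold, platinum, copper, silver → gold (repeats copper → silver → gold → platinum).
Combining the parts gives (x1=-64,x2=15625,x3=gold).

(x1=-64,x2=15625,x3=gold)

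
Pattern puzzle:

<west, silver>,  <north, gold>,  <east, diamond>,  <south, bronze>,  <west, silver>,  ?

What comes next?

<north, gold>

Direction: repeats west → north → east → south; west, north, east, south, west → north.
For the rank, repeats silver → gold → diamond → bronze: silver, gold, diamond, bronze, silver → gold.
So the next term is <north, gold>.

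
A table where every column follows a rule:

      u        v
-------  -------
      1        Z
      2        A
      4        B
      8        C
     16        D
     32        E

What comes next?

Column u goes 1, 2, 4, 8, 16, 32 → 64 (×2 each step).
For the column v, letters move forward 1 place in the alphabet, wrapping Z→A: Z, A, B, C, D, E → F.
So the next row is 64  F.

64  F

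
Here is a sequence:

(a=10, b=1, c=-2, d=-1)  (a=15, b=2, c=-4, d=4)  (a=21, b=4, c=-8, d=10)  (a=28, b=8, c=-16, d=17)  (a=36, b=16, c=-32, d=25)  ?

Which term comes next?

(a=45, b=32, c=-64, d=34)

A: differences are 5, 6, 7, … (increasing by 1 each time); 10, 15, 21, 28, 36 → 45.
For the b, ×2 each step: 1, 2, 4, 8, 16 → 32.
C — ×2 each step: -2, -4, -8, -16, -32 → -64.
D goes -1, 4, 10, 17, 25 → 34 (differences are 5, 6, 7, … (increasing by 1 each time)).
Combining the parts gives (a=45, b=32, c=-64, d=34).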